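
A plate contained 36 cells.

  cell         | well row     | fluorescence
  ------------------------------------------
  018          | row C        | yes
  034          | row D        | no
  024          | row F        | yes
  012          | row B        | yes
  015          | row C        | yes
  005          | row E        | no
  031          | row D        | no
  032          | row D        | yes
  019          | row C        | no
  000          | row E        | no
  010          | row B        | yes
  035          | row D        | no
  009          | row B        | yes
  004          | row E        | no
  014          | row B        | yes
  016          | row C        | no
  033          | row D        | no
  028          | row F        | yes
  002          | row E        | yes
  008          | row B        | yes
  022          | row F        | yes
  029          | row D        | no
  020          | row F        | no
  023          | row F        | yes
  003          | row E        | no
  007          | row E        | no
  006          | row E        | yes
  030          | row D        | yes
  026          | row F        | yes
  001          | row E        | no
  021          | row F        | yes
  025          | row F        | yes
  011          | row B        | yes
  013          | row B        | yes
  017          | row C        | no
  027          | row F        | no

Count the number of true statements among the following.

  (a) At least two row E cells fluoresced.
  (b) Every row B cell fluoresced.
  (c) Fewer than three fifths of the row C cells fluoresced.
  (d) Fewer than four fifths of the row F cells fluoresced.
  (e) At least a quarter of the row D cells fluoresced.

5

(a) row E: |A| = 8, |A ∩ B| = 2; needs |A ∩ B| ≥ 2 — true.
(b) row B: |A| = 7, |A ∩ B| = 7; needs A ⊆ B, i.e. every element of A is in B (|A ∖ B| = 0) — true.
(c) row C: |A| = 5, |A ∩ B| = 2; needs |A ∩ B| / |A| < 3/5 — true.
(d) row F: |A| = 9, |A ∩ B| = 7; needs |A ∩ B| / |A| < 4/5 — true.
(e) row D: |A| = 7, |A ∩ B| = 2; needs |A ∩ B| / |A| ≥ 1/4 — true.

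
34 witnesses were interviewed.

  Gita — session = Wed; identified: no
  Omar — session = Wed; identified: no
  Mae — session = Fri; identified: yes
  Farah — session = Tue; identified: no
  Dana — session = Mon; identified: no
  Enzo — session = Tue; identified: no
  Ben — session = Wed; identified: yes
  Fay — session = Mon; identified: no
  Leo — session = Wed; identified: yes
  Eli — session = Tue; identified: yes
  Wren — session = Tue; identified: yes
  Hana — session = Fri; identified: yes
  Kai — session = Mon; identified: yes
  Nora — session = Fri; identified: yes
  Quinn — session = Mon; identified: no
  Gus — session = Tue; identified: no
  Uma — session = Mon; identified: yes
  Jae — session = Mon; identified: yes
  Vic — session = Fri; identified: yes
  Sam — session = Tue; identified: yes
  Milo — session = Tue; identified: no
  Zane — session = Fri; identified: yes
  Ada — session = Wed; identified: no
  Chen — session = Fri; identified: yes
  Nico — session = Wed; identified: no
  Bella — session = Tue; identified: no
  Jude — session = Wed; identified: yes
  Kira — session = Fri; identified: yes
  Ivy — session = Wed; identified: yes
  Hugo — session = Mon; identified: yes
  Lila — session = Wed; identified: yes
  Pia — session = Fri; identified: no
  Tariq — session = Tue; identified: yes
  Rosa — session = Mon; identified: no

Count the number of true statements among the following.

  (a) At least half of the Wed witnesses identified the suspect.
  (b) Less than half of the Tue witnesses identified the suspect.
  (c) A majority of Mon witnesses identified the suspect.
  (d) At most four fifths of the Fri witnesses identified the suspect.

(a) Wed: |A| = 9, |A ∩ B| = 5; needs |A ∩ B| ≥ |A ∖ B| — true.
(b) Tue: |A| = 9, |A ∩ B| = 4; needs |A ∩ B| < |A ∖ B| — true.
(c) Mon: |A| = 8, |A ∩ B| = 4; needs |A ∩ B| > |A ∖ B| — false.
(d) Fri: |A| = 8, |A ∩ B| = 7; needs |A ∩ B| / |A| ≤ 4/5 — false.

2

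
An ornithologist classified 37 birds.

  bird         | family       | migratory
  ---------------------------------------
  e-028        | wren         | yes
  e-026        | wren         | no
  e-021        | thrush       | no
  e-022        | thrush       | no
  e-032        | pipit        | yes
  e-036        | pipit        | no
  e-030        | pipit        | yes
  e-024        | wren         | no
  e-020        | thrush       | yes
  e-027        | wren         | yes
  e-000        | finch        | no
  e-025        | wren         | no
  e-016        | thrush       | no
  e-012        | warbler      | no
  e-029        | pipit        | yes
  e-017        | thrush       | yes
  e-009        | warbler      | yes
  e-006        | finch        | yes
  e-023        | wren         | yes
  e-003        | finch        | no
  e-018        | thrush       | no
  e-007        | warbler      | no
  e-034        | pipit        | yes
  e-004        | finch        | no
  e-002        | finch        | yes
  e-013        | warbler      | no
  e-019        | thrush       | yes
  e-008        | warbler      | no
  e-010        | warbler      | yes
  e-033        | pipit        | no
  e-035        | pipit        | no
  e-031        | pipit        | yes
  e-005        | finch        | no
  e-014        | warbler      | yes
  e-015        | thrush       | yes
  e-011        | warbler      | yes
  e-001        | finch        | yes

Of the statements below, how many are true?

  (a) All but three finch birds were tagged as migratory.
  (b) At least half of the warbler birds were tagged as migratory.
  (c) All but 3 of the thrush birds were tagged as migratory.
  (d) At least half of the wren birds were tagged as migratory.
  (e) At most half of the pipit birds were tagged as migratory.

(a) finch: |A| = 7, |A ∩ B| = 3; needs |A ∖ B| = 3 — false.
(b) warbler: |A| = 8, |A ∩ B| = 4; needs |A ∩ B| ≥ |A ∖ B| — true.
(c) thrush: |A| = 8, |A ∩ B| = 4; needs |A ∖ B| = 3 — false.
(d) wren: |A| = 6, |A ∩ B| = 3; needs |A ∩ B| ≥ |A ∖ B| — true.
(e) pipit: |A| = 8, |A ∩ B| = 5; needs |A ∩ B| ≤ |A ∖ B| — false.

2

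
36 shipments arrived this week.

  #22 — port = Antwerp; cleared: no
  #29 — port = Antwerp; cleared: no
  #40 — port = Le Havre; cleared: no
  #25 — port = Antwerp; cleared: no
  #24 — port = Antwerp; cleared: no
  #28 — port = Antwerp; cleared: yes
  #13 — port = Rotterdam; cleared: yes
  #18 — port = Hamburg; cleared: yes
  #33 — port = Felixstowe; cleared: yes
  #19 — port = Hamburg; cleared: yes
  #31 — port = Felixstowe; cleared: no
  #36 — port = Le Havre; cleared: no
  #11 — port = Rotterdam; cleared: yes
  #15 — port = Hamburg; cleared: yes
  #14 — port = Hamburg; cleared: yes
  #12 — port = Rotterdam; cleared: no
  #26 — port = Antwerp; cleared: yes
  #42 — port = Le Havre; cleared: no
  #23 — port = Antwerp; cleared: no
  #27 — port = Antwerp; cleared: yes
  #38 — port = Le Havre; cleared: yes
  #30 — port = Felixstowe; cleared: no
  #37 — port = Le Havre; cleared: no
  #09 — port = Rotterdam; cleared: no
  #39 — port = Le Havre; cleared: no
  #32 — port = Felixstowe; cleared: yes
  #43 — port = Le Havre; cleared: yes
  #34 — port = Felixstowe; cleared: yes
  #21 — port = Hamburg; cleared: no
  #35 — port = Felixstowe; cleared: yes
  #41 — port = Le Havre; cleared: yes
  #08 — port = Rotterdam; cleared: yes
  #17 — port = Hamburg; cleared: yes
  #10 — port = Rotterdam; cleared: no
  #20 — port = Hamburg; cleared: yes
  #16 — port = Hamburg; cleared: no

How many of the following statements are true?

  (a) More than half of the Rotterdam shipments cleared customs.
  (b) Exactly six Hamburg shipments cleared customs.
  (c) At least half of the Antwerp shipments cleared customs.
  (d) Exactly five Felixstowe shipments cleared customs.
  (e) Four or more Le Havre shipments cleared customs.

(a) Rotterdam: |A| = 6, |A ∩ B| = 3; needs |A ∩ B| > |A ∖ B| — false.
(b) Hamburg: |A| = 8, |A ∩ B| = 6; needs |A ∩ B| = 6 — true.
(c) Antwerp: |A| = 8, |A ∩ B| = 3; needs |A ∩ B| ≥ |A ∖ B| — false.
(d) Felixstowe: |A| = 6, |A ∩ B| = 4; needs |A ∩ B| = 5 — false.
(e) Le Havre: |A| = 8, |A ∩ B| = 3; needs |A ∩ B| ≥ 4 — false.

1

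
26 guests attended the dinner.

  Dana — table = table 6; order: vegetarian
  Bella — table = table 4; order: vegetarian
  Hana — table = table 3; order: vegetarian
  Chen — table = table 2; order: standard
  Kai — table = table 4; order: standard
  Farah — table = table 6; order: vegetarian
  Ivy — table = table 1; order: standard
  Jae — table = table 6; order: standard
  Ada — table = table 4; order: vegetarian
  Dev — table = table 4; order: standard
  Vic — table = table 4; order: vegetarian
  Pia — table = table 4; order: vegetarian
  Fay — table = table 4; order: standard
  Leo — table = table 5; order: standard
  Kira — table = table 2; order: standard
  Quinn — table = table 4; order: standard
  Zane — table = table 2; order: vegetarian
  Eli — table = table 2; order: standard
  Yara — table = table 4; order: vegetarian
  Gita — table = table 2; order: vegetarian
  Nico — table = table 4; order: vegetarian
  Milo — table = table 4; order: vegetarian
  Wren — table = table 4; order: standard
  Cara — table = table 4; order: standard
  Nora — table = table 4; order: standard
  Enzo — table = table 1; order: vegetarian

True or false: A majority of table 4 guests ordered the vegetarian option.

False

'A majority of table 4 guests ordered the vegetarian option' holds iff |A ∩ B| > |A ∖ B|.
A (the restrictor) = {Bella, Kai, Ada, Dev, Vic, Pia, Fay, Quinn, Yara, Nico, Milo, Wren, Cara, Nora}, |A| = 14.
A ∩ B = {Bella, Ada, Vic, Pia, Yara, Nico, Milo}, so |A ∩ B| = 7.
A ∖ B = {Kai, Dev, Fay, Quinn, Wren, Cara, Nora}, so |A ∖ B| = 7.
7 = 7, so the statement is false.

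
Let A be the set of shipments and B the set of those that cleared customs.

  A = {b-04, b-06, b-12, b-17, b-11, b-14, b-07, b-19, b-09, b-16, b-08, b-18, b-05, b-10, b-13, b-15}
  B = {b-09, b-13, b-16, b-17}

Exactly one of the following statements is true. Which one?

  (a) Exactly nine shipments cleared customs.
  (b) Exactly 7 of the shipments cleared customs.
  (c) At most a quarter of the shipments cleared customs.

(c)

|A| = 16, |A ∩ B| = 4, |A ∖ B| = 12.
(a) requires |A ∩ B| = 9: false.
(b) requires |A ∩ B| = 7: false.
(c) requires |A ∩ B| / |A| ≤ 1/4: true.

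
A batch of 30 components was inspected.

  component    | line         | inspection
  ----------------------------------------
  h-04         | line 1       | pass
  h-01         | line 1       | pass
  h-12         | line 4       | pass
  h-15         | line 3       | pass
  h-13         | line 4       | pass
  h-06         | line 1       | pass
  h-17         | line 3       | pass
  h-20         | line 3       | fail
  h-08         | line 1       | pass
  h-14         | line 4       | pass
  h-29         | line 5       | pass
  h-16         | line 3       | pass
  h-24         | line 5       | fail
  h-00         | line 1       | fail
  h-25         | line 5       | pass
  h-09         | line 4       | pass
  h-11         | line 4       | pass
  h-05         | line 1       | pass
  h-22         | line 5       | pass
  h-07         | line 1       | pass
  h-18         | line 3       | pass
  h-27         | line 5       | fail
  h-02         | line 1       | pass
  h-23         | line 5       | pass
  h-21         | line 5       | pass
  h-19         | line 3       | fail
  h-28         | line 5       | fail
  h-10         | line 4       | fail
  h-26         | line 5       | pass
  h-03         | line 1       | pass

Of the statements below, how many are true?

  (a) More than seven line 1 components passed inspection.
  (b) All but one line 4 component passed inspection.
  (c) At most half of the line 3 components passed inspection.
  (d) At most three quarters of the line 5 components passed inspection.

(a) line 1: |A| = 9, |A ∩ B| = 8; needs |A ∩ B| > 7 — true.
(b) line 4: |A| = 6, |A ∩ B| = 5; needs |A ∖ B| = 1 — true.
(c) line 3: |A| = 6, |A ∩ B| = 4; needs |A ∩ B| ≤ |A ∖ B| — false.
(d) line 5: |A| = 9, |A ∩ B| = 6; needs |A ∩ B| / |A| ≤ 3/4 — true.

3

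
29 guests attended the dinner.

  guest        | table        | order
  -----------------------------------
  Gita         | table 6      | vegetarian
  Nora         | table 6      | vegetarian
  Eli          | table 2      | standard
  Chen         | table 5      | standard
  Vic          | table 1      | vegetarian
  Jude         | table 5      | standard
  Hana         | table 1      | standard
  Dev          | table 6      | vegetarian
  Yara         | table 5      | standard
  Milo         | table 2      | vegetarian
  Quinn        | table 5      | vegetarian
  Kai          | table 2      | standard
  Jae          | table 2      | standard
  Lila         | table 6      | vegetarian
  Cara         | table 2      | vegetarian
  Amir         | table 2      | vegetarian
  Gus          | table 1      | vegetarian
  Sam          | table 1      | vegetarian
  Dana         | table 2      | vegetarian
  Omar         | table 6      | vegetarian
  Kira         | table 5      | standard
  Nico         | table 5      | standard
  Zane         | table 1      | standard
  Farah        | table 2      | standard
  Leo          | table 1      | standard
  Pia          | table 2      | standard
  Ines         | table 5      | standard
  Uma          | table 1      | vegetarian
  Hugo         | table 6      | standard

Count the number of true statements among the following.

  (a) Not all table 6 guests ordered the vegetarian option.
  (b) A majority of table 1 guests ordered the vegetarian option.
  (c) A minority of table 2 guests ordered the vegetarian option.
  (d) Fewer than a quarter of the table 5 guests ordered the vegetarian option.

(a) table 6: |A| = 6, |A ∩ B| = 5; needs A ⊄ B (|A ∖ B| ≥ 1) — true.
(b) table 1: |A| = 7, |A ∩ B| = 4; needs |A ∩ B| > |A ∖ B| — true.
(c) table 2: |A| = 9, |A ∩ B| = 4; needs |A ∩ B| < |A ∖ B| — true.
(d) table 5: |A| = 7, |A ∩ B| = 1; needs |A ∩ B| / |A| < 1/4 — true.

4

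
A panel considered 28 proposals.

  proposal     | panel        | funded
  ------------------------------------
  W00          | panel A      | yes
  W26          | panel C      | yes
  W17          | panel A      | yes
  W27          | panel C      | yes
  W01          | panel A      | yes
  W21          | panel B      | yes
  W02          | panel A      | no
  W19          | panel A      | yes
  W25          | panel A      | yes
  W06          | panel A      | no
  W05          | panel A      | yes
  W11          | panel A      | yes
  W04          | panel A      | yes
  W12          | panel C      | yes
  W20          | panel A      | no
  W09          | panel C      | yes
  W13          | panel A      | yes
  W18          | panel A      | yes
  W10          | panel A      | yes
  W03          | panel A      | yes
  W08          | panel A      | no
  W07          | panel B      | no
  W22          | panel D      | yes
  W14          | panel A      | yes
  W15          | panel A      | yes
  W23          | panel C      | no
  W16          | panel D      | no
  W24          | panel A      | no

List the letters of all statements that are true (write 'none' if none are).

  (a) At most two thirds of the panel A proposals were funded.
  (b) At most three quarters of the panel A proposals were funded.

(b)

|A| = 19, |A ∩ B| = 14, |A ∖ B| = 5.
(a) |A ∩ B| / |A| ≤ 2/3: fails.
(b) |A ∩ B| / |A| ≤ 3/4: holds.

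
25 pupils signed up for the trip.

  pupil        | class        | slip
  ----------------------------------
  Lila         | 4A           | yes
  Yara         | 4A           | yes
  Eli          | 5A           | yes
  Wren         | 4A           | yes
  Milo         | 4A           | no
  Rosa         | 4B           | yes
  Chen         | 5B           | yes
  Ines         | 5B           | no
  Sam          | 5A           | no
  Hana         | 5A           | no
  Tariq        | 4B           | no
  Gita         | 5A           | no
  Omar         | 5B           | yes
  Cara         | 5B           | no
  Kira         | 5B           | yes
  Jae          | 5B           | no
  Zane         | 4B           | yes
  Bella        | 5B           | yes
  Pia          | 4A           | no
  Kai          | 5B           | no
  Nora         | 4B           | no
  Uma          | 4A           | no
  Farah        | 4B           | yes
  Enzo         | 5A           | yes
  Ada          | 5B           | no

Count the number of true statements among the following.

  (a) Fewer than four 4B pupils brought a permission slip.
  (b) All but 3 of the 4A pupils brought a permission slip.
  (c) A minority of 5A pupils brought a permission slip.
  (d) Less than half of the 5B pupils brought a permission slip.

4

(a) 4B: |A| = 5, |A ∩ B| = 3; needs |A ∩ B| < 4 — true.
(b) 4A: |A| = 6, |A ∩ B| = 3; needs |A ∖ B| = 3 — true.
(c) 5A: |A| = 5, |A ∩ B| = 2; needs |A ∩ B| < |A ∖ B| — true.
(d) 5B: |A| = 9, |A ∩ B| = 4; needs |A ∩ B| < |A ∖ B| — true.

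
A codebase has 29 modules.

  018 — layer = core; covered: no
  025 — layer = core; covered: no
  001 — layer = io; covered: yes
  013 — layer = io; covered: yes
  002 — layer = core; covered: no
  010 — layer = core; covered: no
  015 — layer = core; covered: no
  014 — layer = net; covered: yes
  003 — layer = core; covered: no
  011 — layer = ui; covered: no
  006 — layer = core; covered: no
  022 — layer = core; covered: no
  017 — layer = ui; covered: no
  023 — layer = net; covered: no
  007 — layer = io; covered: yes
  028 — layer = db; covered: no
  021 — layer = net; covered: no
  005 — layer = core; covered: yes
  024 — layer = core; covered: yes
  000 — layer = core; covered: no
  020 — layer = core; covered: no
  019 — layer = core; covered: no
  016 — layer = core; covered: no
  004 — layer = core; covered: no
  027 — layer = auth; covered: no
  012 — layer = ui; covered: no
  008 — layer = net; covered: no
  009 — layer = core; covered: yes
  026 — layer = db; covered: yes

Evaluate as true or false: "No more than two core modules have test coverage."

'No more than two core modules have test coverage' holds iff |A ∩ B| ≤ 2.
|A| = 16, |A ∩ B| = 3, |A ∖ B| = 13.
|A ∩ B| = 3, so the statement is false.

False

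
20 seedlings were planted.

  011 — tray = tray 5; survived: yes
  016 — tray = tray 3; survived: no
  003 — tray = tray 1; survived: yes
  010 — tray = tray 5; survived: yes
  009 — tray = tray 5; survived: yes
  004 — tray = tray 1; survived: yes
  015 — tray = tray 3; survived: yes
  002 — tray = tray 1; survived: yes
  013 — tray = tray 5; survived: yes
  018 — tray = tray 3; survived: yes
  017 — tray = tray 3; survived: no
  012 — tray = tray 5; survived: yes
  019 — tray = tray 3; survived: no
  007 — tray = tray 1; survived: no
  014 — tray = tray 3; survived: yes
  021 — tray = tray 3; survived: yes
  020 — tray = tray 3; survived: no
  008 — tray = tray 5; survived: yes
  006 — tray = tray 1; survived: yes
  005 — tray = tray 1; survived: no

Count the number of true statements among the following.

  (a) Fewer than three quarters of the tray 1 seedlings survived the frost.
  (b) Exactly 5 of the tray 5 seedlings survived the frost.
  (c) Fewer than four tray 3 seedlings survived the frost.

1

(a) tray 1: |A| = 6, |A ∩ B| = 4; needs |A ∩ B| / |A| < 3/4 — true.
(b) tray 5: |A| = 6, |A ∩ B| = 6; needs |A ∩ B| = 5 — false.
(c) tray 3: |A| = 8, |A ∩ B| = 4; needs |A ∩ B| < 4 — false.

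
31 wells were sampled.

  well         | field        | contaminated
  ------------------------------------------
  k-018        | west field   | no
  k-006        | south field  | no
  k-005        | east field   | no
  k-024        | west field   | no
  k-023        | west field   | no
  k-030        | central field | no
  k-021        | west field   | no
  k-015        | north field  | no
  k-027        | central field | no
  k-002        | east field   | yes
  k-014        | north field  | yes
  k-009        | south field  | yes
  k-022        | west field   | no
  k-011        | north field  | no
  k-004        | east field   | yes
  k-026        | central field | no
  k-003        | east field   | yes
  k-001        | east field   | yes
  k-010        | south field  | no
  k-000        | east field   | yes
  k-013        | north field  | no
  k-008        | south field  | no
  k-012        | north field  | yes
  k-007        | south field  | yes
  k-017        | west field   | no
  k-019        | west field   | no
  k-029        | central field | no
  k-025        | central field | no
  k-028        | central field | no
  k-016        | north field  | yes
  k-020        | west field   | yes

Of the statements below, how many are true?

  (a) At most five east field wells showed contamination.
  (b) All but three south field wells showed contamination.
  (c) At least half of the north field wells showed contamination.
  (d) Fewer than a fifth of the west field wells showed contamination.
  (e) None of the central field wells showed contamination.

(a) east field: |A| = 6, |A ∩ B| = 5; needs |A ∩ B| ≤ 5 — true.
(b) south field: |A| = 5, |A ∩ B| = 2; needs |A ∖ B| = 3 — true.
(c) north field: |A| = 6, |A ∩ B| = 3; needs |A ∩ B| ≥ |A ∖ B| — true.
(d) west field: |A| = 8, |A ∩ B| = 1; needs |A ∩ B| / |A| < 1/5 — true.
(e) central field: |A| = 6, |A ∩ B| = 0; needs A ∩ B = ∅ (|A ∩ B| = 0) — true.

5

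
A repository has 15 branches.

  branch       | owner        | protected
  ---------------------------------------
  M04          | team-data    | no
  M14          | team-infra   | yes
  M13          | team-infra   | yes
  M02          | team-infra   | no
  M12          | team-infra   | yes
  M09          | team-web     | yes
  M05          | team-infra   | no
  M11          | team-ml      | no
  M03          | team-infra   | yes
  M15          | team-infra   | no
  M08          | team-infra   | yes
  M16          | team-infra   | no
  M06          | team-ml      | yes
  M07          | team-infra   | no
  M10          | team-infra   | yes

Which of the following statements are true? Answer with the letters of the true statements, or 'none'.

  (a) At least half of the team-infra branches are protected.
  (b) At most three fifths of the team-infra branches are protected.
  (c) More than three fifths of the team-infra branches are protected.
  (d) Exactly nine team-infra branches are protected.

|A| = 11, |A ∩ B| = 6, |A ∖ B| = 5.
(a) |A ∩ B| ≥ |A ∖ B|: holds.
(b) |A ∩ B| / |A| ≤ 3/5: holds.
(c) |A ∩ B| / |A| > 3/5: fails.
(d) |A ∩ B| = 9: fails.

(a), (b)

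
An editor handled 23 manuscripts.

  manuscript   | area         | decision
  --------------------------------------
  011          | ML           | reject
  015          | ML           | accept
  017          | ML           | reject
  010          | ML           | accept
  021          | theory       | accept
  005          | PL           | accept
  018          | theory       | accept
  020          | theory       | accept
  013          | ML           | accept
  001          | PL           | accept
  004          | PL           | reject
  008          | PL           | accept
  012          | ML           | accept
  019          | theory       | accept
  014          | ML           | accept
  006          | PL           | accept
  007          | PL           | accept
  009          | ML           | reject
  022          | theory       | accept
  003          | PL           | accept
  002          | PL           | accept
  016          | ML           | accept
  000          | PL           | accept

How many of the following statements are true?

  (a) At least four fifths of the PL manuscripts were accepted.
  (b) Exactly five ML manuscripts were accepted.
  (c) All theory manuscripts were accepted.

2

(a) PL: |A| = 9, |A ∩ B| = 8; needs |A ∩ B| / |A| ≥ 4/5 — true.
(b) ML: |A| = 9, |A ∩ B| = 6; needs |A ∩ B| = 5 — false.
(c) theory: |A| = 5, |A ∩ B| = 5; needs A ⊆ B, i.e. every element of A is in B (|A ∖ B| = 0) — true.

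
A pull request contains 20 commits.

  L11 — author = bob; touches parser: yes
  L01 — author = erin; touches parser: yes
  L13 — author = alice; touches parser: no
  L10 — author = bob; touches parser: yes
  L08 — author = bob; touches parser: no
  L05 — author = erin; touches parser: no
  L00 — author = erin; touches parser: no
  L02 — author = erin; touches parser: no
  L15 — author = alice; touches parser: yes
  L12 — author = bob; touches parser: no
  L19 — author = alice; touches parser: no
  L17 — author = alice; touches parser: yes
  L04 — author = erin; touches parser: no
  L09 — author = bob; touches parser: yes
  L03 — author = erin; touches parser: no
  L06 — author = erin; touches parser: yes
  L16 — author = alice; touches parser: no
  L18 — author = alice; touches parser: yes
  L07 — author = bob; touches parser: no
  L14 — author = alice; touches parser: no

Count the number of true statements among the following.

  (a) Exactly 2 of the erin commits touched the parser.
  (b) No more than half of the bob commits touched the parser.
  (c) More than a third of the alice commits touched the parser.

3

(a) erin: |A| = 7, |A ∩ B| = 2; needs |A ∩ B| = 2 — true.
(b) bob: |A| = 6, |A ∩ B| = 3; needs |A ∩ B| ≤ |A ∖ B| — true.
(c) alice: |A| = 7, |A ∩ B| = 3; needs |A ∩ B| / |A| > 1/3 — true.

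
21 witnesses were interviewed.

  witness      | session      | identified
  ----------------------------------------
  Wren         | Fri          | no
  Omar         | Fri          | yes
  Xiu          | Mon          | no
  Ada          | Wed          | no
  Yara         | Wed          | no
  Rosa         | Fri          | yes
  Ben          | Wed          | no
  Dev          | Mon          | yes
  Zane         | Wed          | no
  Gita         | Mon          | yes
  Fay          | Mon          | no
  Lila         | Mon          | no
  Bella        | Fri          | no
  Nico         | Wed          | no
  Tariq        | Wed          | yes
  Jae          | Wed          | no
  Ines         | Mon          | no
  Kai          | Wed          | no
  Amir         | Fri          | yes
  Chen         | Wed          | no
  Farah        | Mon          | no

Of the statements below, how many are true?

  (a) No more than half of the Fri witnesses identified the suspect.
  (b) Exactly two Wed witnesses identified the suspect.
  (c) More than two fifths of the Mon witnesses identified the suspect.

0

(a) Fri: |A| = 5, |A ∩ B| = 3; needs |A ∩ B| ≤ |A ∖ B| — false.
(b) Wed: |A| = 9, |A ∩ B| = 1; needs |A ∩ B| = 2 — false.
(c) Mon: |A| = 7, |A ∩ B| = 2; needs |A ∩ B| / |A| > 2/5 — false.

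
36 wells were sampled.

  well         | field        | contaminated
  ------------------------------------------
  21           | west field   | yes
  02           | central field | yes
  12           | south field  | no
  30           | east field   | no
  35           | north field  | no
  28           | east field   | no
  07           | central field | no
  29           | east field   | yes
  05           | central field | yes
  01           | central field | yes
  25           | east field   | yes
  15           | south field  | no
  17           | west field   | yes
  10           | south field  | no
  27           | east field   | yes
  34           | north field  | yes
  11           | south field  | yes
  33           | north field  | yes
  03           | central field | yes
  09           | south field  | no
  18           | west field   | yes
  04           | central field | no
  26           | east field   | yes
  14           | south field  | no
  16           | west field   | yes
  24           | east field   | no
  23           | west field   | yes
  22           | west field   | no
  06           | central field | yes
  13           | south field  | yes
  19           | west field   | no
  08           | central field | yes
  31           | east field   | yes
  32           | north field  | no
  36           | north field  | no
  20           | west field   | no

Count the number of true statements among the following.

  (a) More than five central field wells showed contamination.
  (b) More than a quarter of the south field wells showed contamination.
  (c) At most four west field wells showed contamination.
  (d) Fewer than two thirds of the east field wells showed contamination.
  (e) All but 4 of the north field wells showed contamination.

(a) central field: |A| = 8, |A ∩ B| = 6; needs |A ∩ B| > 5 — true.
(b) south field: |A| = 7, |A ∩ B| = 2; needs |A ∩ B| / |A| > 1/4 — true.
(c) west field: |A| = 8, |A ∩ B| = 5; needs |A ∩ B| ≤ 4 — false.
(d) east field: |A| = 8, |A ∩ B| = 5; needs |A ∩ B| / |A| < 2/3 — true.
(e) north field: |A| = 5, |A ∩ B| = 2; needs |A ∖ B| = 4 — false.

3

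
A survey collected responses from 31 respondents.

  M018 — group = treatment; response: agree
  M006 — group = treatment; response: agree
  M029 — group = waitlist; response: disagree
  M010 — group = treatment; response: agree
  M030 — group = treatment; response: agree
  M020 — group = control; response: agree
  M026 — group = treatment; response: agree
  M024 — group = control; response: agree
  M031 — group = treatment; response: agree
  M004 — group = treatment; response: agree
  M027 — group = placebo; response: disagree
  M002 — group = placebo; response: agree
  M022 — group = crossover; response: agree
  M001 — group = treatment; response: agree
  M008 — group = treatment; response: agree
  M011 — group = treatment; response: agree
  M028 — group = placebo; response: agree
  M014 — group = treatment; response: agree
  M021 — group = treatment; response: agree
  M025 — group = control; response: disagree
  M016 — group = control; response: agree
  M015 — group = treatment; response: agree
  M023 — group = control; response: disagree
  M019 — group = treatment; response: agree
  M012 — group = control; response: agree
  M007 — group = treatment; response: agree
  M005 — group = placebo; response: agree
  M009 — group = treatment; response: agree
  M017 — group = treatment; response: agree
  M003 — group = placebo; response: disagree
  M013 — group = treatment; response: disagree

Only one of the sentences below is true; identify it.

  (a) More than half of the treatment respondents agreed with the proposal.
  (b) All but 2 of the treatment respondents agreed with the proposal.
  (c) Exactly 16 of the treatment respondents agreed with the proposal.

|A| = 18, |A ∩ B| = 17, |A ∖ B| = 1.
(a) requires |A ∩ B| > |A ∖ B|: true.
(b) requires |A ∖ B| = 2: false.
(c) requires |A ∩ B| = 16: false.

(a)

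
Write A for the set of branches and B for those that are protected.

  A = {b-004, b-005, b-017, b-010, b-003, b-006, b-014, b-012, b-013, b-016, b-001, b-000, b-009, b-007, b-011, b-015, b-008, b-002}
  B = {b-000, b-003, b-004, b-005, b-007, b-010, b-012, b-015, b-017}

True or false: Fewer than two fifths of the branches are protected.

False

Truth condition: |A ∩ B| / |A| < 2/5.
|A| = 18, |A ∩ B| = 9, |A ∖ B| = 9.
|A ∩ B|/|A| = 9/18, so the statement is false.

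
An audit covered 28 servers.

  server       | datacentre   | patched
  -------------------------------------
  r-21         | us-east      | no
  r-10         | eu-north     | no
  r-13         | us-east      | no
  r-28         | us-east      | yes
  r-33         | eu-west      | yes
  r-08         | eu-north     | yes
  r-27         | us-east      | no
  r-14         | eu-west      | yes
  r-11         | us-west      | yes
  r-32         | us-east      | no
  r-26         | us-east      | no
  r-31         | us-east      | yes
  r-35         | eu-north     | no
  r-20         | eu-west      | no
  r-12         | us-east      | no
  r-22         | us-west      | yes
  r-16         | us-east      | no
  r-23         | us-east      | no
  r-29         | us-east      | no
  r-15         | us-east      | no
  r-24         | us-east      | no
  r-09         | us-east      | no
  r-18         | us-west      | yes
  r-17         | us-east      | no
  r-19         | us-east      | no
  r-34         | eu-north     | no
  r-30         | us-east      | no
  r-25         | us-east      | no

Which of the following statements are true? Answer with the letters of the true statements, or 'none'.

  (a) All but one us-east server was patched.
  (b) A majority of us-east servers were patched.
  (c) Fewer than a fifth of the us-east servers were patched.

(c)

|A| = 18, |A ∩ B| = 2, |A ∖ B| = 16.
(a) |A ∖ B| = 1: fails.
(b) |A ∩ B| > |A ∖ B|: fails.
(c) |A ∩ B| / |A| < 1/5: holds.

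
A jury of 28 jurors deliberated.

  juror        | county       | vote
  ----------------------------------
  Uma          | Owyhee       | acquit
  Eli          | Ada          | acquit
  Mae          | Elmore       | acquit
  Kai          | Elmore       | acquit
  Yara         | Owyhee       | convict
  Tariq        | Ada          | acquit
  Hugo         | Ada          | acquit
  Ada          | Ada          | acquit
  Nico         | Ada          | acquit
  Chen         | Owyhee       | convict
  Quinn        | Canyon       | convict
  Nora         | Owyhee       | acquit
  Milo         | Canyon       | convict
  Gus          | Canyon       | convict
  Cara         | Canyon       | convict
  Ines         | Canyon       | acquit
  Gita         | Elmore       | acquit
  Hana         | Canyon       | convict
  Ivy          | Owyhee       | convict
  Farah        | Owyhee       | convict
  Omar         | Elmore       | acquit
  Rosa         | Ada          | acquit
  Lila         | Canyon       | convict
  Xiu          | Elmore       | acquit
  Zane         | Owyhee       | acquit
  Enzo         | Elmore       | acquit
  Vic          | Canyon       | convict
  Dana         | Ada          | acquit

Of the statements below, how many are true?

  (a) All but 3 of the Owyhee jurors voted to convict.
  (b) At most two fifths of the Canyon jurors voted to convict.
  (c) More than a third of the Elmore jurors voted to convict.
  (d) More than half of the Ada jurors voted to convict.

1

(a) Owyhee: |A| = 7, |A ∩ B| = 4; needs |A ∖ B| = 3 — true.
(b) Canyon: |A| = 8, |A ∩ B| = 7; needs |A ∩ B| / |A| ≤ 2/5 — false.
(c) Elmore: |A| = 6, |A ∩ B| = 0; needs |A ∩ B| / |A| > 1/3 — false.
(d) Ada: |A| = 7, |A ∩ B| = 0; needs |A ∩ B| > |A ∖ B| — false.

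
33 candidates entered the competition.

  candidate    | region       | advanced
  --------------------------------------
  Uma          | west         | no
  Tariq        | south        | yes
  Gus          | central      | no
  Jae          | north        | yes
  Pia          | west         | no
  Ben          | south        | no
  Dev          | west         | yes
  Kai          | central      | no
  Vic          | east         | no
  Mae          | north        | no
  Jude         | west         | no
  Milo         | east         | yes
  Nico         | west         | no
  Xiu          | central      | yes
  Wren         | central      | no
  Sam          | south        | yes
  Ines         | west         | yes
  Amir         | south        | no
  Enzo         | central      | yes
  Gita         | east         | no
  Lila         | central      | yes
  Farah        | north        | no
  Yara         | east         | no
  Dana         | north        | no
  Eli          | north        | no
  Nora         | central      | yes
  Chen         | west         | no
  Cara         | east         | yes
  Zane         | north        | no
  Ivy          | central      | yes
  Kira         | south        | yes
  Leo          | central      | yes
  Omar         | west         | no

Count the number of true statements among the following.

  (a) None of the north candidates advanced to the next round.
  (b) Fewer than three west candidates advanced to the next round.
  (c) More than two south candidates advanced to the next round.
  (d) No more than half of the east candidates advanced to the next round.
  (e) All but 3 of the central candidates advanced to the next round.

(a) north: |A| = 6, |A ∩ B| = 1; needs A ∩ B = ∅ (|A ∩ B| = 0) — false.
(b) west: |A| = 8, |A ∩ B| = 2; needs |A ∩ B| < 3 — true.
(c) south: |A| = 5, |A ∩ B| = 3; needs |A ∩ B| > 2 — true.
(d) east: |A| = 5, |A ∩ B| = 2; needs |A ∩ B| ≤ |A ∖ B| — true.
(e) central: |A| = 9, |A ∩ B| = 6; needs |A ∖ B| = 3 — true.

4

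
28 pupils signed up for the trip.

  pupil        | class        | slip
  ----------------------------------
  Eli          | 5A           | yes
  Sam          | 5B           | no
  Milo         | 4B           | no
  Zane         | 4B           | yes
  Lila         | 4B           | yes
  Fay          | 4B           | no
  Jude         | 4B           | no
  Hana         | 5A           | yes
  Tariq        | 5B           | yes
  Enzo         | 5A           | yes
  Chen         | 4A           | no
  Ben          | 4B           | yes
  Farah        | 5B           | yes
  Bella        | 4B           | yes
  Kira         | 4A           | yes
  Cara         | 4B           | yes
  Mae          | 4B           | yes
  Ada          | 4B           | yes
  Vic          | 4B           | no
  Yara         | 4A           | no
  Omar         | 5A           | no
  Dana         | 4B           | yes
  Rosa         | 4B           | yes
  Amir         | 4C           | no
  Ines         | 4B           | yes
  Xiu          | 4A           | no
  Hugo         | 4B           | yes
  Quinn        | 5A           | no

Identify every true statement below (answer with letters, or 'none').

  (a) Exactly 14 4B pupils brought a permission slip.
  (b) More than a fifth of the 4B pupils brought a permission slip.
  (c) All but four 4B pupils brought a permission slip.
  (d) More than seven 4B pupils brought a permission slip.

|A| = 15, |A ∩ B| = 11, |A ∖ B| = 4.
(a) |A ∩ B| = 14: fails.
(b) |A ∩ B| / |A| > 1/5: holds.
(c) |A ∖ B| = 4: holds.
(d) |A ∩ B| > 7: holds.

(b), (c), (d)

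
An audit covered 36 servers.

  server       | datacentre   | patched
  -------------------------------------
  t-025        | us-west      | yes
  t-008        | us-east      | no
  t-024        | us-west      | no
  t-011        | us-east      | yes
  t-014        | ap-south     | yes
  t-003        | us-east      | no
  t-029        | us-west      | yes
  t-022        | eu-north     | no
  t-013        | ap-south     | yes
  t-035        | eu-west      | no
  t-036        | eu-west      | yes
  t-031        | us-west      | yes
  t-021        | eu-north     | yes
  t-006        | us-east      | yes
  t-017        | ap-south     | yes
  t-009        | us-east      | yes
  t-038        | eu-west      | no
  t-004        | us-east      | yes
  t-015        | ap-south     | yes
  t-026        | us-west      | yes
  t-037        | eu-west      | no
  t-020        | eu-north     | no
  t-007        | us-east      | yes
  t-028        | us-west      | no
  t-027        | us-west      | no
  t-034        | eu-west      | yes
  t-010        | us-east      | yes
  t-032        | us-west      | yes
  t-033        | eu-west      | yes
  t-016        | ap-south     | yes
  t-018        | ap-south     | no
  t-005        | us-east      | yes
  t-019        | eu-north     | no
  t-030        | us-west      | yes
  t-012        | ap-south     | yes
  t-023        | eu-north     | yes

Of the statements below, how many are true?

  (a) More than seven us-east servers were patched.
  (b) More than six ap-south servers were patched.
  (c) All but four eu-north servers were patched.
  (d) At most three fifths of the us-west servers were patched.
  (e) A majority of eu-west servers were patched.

(a) us-east: |A| = 9, |A ∩ B| = 7; needs |A ∩ B| > 7 — false.
(b) ap-south: |A| = 7, |A ∩ B| = 6; needs |A ∩ B| > 6 — false.
(c) eu-north: |A| = 5, |A ∩ B| = 2; needs |A ∖ B| = 4 — false.
(d) us-west: |A| = 9, |A ∩ B| = 6; needs |A ∩ B| / |A| ≤ 3/5 — false.
(e) eu-west: |A| = 6, |A ∩ B| = 3; needs |A ∩ B| > |A ∖ B| — false.

0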